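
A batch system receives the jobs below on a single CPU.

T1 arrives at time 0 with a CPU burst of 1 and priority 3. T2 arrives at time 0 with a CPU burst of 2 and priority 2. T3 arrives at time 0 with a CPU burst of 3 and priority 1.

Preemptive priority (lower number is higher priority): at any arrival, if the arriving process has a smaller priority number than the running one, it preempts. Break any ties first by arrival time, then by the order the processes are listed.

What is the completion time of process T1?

Timeline: | T3 0-3 | T2 3-5 | T1 5-6 |
Completion: T1=6  T2=5  T3=3
Turnaround (C−A): T1=6  T2=5  T3=3

6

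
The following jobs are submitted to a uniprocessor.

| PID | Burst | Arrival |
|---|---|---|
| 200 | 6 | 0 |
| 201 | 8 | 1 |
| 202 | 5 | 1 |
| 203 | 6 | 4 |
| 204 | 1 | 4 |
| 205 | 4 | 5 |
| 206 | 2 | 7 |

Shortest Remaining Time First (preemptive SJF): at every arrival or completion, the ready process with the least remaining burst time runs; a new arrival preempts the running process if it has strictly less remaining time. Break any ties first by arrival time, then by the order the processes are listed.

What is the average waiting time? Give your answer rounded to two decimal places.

Gantt: | 200 0-4 | 204 4-5 | 200 5-7 | 206 7-9 | 205 9-13 | 202 13-18 | 203 18-24 | 201 24-32 |
Completion: 200=7  201=32  202=18  203=24  204=5  205=13  206=9
Turnaround (C−A): 200=7  201=31  202=17  203=20  204=1  205=8  206=2
Waiting times: 200=1, 201=23, 202=12, 203=14, 204=0, 205=4, 206=0
Average waiting = (1+23+12+14+0+4+0) / 7 = 54/7 = 7.71

7.71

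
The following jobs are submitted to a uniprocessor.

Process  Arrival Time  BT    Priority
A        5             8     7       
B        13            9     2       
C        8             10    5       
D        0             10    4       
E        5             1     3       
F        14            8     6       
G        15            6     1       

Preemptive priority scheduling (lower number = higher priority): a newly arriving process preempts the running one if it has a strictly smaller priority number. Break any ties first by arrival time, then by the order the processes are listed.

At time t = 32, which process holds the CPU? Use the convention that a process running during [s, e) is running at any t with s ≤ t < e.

C

Gantt: | D 0-5 | E 5-6 | D 6-11 | C 11-13 | B 13-15 | G 15-21 | B 21-28 | C 28-36 | F 36-44 | A 44-52 |
Completion: A=52  B=28  C=36  D=11  E=6  F=44  G=21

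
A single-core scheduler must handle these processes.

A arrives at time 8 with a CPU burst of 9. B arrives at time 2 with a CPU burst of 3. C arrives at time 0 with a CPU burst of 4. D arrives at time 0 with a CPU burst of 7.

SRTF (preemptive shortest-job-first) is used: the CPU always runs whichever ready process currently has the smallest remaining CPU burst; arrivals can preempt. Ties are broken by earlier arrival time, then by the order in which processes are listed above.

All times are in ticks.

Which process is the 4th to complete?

A

Schedule: | C 0-4 | B 4-7 | D 7-14 | A 14-23 |
Completion: A=23  B=7  C=4  D=14
Finish order: C → B → D → A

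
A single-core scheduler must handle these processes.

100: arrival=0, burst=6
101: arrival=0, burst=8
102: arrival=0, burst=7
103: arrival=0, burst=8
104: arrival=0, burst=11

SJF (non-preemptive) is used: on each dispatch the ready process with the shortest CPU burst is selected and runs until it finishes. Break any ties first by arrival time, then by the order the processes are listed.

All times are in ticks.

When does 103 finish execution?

Timeline: | 100 0-6 | 102 6-13 | 101 13-21 | 103 21-29 | 104 29-40 |
Completion: 100=6  101=21  102=13  103=29  104=40

29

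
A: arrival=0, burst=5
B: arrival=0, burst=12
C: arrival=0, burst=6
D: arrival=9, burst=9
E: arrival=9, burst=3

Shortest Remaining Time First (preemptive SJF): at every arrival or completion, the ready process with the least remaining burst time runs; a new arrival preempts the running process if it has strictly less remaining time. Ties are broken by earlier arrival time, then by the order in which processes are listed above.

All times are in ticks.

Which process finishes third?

Gantt: | A 0-5 | C 5-11 | E 11-14 | D 14-23 | B 23-35 |
Completion: A=5  B=35  C=11  D=23  E=14
Finish order: A → C → E → D → B

E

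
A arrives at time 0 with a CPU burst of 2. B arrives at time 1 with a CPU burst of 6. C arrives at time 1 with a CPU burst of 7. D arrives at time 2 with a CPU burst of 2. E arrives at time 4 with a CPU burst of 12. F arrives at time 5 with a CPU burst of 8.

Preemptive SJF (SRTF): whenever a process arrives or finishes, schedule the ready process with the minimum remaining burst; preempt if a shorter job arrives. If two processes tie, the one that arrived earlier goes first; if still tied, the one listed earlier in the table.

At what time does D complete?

4

Timeline: | A 0-2 | D 2-4 | B 4-10 | C 10-17 | F 17-25 | E 25-37 |
Completion: A=2  B=10  C=17  D=4  E=37  F=25
Turnaround (C−A): A=2  B=9  C=16  D=2  E=33  F=20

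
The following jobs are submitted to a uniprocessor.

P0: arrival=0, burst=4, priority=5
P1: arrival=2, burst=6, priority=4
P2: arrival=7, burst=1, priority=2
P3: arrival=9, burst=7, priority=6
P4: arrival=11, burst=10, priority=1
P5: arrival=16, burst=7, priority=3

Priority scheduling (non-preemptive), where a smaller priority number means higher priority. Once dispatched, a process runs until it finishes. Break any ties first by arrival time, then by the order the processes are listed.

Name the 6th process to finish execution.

Schedule: | P0 0-4 | P1 4-10 | P2 10-11 | P4 11-21 | P5 21-28 | P3 28-35 |
Completion: P0=4  P1=10  P2=11  P3=35  P4=21  P5=28
Finish order: P0 → P1 → P2 → P4 → P5 → P3

P3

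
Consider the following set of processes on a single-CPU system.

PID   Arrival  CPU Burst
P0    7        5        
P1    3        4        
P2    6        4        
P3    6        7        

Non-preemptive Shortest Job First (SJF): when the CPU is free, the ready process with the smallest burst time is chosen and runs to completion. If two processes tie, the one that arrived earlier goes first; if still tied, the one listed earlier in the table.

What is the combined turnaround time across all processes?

Timeline: | idle 0-3 | P1 3-7 | P2 7-11 | P0 11-16 | P3 16-23 |
Completion: P0=16  P1=7  P2=11  P3=23
Turnaround = completion − arrival: P0=9, P1=4, P2=5, P3=17
Total turnaround = 9 + 4 + 5 + 17 = 35

35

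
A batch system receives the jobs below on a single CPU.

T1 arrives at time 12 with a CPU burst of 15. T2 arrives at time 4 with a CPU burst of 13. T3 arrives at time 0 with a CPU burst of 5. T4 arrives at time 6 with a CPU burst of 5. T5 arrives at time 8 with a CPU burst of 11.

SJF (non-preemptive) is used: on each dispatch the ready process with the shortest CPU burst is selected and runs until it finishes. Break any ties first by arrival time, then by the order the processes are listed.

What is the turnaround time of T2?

14

Timeline: | T3 0-5 | T2 5-18 | T4 18-23 | T5 23-34 | T1 34-49 |
Completion: T1=49  T2=18  T3=5  T4=23  T5=34
Turnaround (C−A): T1=37  T2=14  T3=5  T4=17  T5=26
Turnaround(T2) = completion − arrival = 18 − 4 = 14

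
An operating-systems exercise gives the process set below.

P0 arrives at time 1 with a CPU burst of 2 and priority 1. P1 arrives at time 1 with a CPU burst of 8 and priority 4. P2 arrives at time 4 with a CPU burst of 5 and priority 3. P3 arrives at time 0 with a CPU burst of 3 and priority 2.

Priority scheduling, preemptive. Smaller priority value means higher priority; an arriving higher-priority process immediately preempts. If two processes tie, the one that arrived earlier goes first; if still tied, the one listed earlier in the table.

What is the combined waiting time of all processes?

Timeline: | P3 0-1 | P0 1-3 | P3 3-5 | P2 5-10 | P1 10-18 |
Completion: P0=3  P1=18  P2=10  P3=5
Waiting = turnaround − burst: P0=0, P1=9, P2=1, P3=2
Total waiting = 0 + 9 + 1 + 2 = 12

12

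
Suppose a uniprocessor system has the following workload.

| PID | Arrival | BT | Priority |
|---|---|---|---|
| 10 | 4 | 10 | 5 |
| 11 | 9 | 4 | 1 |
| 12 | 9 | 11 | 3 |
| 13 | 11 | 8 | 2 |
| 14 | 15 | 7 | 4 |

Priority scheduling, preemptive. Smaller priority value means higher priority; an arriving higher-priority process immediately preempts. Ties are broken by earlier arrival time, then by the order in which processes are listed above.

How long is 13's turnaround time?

10

Gantt: | idle 0-4 | 10 4-9 | 11 9-13 | 13 13-21 | 12 21-32 | 14 32-39 | 10 39-44 |
Completion: 10=44  11=13  12=32  13=21  14=39
Turnaround (C−A): 10=40  11=4  12=23  13=10  14=24
Turnaround(13) = completion − arrival = 21 − 11 = 10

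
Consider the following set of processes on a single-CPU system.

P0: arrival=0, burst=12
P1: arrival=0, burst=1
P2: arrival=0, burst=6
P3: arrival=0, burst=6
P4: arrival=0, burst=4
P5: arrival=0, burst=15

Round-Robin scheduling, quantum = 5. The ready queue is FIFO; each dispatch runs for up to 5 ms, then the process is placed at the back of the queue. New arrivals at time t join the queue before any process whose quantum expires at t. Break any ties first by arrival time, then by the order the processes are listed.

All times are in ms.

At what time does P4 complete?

20

Gantt: | P0 0-5 | P1 5-6 | P2 6-11 | P3 11-16 | P4 16-20 | P5 20-25 | P0 25-30 | P2 30-31 | P3 31-32 | P5 32-37 | P0 37-39 | P5 39-44 |
Completion: P0=39  P1=6  P2=31  P3=32  P4=20  P5=44
Turnaround (C−A): P0=39  P1=6  P2=31  P3=32  P4=20  P5=44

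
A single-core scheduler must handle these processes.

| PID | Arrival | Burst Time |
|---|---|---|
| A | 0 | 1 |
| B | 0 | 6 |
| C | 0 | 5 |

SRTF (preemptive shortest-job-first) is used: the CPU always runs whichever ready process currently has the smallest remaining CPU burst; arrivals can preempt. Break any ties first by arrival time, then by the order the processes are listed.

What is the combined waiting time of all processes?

7

Schedule: | A 0-1 | C 1-6 | B 6-12 |
Completion: A=1  B=12  C=6
Waiting = turnaround − burst: A=0, B=6, C=1
Total waiting = 0 + 6 + 1 = 7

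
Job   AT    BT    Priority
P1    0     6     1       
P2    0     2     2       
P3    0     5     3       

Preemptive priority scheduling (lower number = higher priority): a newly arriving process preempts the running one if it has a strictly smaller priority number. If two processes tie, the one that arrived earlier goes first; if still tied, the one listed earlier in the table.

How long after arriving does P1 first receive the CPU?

0

Timeline: | P1 0-6 | P2 6-8 | P3 8-13 |
Completion: P1=6  P2=8  P3=13
Response(P1) = first start − arrival = 0 − 0 = 0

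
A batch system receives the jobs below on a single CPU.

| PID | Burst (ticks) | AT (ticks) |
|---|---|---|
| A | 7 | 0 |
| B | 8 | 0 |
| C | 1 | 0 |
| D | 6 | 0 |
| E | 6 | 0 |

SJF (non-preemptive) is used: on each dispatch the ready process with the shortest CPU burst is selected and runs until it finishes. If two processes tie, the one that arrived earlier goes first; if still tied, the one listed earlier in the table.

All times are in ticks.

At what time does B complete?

Timeline: | C 0-1 | D 1-7 | E 7-13 | A 13-20 | B 20-28 |
Completion: A=20  B=28  C=1  D=7  E=13
Turnaround (C−A): A=20  B=28  C=1  D=7  E=13

28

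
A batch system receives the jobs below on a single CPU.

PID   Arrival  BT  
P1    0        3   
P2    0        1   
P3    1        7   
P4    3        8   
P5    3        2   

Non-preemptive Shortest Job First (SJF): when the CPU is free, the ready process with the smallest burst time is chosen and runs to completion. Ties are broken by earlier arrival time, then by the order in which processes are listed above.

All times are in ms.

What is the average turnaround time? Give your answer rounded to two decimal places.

Schedule: | P2 0-1 | P1 1-4 | P5 4-6 | P3 6-13 | P4 13-21 |
Completion: P1=4  P2=1  P3=13  P4=21  P5=6
Turnaround (C−A): P1=4  P2=1  P3=12  P4=18  P5=3
Turnaround times: P1=4, P2=1, P3=12, P4=18, P5=3
Average turnaround = (4+1+12+18+3) / 5 = 38/5 = 7.60

7.60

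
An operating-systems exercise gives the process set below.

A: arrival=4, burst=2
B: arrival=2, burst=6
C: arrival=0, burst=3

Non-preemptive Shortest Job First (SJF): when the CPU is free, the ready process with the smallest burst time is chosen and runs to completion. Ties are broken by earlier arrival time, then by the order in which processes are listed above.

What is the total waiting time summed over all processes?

6

Timeline: | C 0-3 | B 3-9 | A 9-11 |
Completion: A=11  B=9  C=3
Turnaround (C−A): A=7  B=7  C=3
Waiting = turnaround − burst: A=5, B=1, C=0
Total waiting = 5 + 1 + 0 = 6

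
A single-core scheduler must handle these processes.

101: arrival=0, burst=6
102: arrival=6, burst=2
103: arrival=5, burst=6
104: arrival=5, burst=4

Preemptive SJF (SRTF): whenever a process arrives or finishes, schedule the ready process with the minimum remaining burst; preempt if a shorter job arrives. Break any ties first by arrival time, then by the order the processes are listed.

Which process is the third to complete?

104

Schedule: | 101 0-6 | 102 6-8 | 104 8-12 | 103 12-18 |
Completion: 101=6  102=8  103=18  104=12
Finish order: 101 → 102 → 104 → 103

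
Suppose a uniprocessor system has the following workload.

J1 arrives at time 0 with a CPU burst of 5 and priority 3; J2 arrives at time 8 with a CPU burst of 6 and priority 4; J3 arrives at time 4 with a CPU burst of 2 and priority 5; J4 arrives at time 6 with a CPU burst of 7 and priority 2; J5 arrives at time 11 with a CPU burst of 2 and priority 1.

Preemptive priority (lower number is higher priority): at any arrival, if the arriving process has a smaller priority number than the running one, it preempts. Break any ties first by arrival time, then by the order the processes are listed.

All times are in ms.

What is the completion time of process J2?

21

Gantt: | J1 0-5 | J3 5-6 | J4 6-11 | J5 11-13 | J4 13-15 | J2 15-21 | J3 21-22 |
Completion: J1=5  J2=21  J3=22  J4=15  J5=13
Turnaround (C−A): J1=5  J2=13  J3=18  J4=9  J5=2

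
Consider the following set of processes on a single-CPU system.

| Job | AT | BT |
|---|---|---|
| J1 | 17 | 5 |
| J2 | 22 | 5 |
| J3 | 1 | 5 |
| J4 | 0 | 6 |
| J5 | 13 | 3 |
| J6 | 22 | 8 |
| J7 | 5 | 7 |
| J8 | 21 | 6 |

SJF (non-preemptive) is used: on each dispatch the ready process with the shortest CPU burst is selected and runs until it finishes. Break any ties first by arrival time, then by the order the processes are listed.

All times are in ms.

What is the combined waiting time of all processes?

49

Gantt: | J4 0-6 | J3 6-11 | J7 11-18 | J5 18-21 | J1 21-26 | J2 26-31 | J8 31-37 | J6 37-45 |
Completion: J1=26  J2=31  J3=11  J4=6  J5=21  J6=45  J7=18  J8=37
Turnaround (C−A): J1=9  J2=9  J3=10  J4=6  J5=8  J6=23  J7=13  J8=16
Waiting = turnaround − burst: J1=4, J2=4, J3=5, J4=0, J5=5, J6=15, J7=6, J8=10
Total waiting = 4 + 4 + 5 + 0 + 5 + 15 + 6 + 10 = 49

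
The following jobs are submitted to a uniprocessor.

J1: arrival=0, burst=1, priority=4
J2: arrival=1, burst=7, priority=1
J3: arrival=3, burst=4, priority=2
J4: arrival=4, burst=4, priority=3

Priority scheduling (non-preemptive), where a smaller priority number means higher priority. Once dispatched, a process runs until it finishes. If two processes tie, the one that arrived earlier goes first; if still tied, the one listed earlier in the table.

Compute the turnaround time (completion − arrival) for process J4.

12

Timeline: | J1 0-1 | J2 1-8 | J3 8-12 | J4 12-16 |
Completion: J1=1  J2=8  J3=12  J4=16
Turnaround (C−A): J1=1  J2=7  J3=9  J4=12
Turnaround(J4) = completion − arrival = 16 − 4 = 12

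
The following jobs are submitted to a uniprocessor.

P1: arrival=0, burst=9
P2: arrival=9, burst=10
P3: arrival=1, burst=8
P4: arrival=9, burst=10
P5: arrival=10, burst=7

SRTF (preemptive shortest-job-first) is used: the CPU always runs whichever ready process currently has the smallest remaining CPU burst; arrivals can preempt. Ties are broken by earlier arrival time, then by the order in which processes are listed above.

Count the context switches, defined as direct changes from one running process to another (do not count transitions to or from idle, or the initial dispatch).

Schedule: | P1 0-9 | P3 9-17 | P5 17-24 | P2 24-34 | P4 34-44 |
Completion: P1=9  P2=34  P3=17  P4=44  P5=24
Turnaround (C−A): P1=9  P2=25  P3=16  P4=35  P5=14

4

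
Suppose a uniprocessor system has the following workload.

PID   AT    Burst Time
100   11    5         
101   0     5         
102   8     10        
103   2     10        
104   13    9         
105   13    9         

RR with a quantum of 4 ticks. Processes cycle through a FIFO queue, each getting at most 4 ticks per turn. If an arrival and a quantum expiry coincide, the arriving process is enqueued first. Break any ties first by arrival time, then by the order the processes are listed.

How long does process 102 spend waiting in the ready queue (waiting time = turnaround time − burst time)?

28

Schedule: | 101 0-4 | 103 4-8 | 101 8-9 | 102 9-13 | 103 13-17 | 100 17-21 | 104 21-25 | 105 25-29 | 102 29-33 | 103 33-35 | 100 35-36 | 104 36-40 | 105 40-44 | 102 44-46 | 104 46-47 | 105 47-48 |
Completion: 100=36  101=9  102=46  103=35  104=47  105=48
Waiting(102) = turnaround − burst = 38 − 10 = 28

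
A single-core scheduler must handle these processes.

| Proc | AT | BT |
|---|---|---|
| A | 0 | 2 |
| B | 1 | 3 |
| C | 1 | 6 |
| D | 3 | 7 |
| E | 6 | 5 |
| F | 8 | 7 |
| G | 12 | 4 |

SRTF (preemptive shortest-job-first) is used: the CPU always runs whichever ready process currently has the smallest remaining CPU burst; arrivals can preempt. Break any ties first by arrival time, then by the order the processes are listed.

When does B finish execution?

5

Timeline: | A 0-2 | B 2-5 | C 5-11 | E 11-16 | G 16-20 | D 20-27 | F 27-34 |
Completion: A=2  B=5  C=11  D=27  E=16  F=34  G=20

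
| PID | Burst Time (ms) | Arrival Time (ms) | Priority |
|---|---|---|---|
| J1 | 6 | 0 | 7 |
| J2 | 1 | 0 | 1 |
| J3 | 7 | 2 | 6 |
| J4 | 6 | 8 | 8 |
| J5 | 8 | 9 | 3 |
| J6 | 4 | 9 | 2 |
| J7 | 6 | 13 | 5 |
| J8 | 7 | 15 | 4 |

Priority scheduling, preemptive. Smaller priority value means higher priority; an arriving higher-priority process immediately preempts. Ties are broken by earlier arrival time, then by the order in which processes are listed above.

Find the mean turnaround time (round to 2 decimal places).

16.75

Timeline: | J2 0-1 | J1 1-2 | J3 2-9 | J6 9-13 | J5 13-21 | J8 21-28 | J7 28-34 | J1 34-39 | J4 39-45 |
Completion: J1=39  J2=1  J3=9  J4=45  J5=21  J6=13  J7=34  J8=28
Turnaround (C−A): J1=39  J2=1  J3=7  J4=37  J5=12  J6=4  J7=21  J8=13
Turnaround times: J1=39, J2=1, J3=7, J4=37, J5=12, J6=4, J7=21, J8=13
Average turnaround = (39+1+7+37+12+4+21+13) / 8 = 134/8 = 16.75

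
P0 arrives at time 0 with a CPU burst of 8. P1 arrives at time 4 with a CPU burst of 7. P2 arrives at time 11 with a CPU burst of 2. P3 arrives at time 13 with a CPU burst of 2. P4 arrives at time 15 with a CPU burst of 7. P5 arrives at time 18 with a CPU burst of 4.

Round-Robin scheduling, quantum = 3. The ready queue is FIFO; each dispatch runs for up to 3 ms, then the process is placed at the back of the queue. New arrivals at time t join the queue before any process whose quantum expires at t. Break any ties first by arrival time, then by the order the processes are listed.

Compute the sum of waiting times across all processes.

32

Gantt: | P0 0-6 | P1 6-9 | P0 9-11 | P1 11-14 | P2 14-16 | P3 16-18 | P1 18-19 | P4 19-22 | P5 22-25 | P4 25-28 | P5 28-29 | P4 29-30 |
Completion: P0=11  P1=19  P2=16  P3=18  P4=30  P5=29
Turnaround (C−A): P0=11  P1=15  P2=5  P3=5  P4=15  P5=11
Waiting = turnaround − burst: P0=3, P1=8, P2=3, P3=3, P4=8, P5=7
Total waiting = 3 + 8 + 3 + 3 + 8 + 7 = 32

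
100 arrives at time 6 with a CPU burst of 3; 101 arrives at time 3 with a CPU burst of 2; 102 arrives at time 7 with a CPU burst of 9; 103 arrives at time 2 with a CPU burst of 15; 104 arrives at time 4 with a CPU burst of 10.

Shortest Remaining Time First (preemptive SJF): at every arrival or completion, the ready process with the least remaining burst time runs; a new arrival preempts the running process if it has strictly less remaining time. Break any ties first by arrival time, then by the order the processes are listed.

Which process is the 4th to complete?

102

Gantt: | idle 0-2 | 103 2-3 | 101 3-5 | 104 5-6 | 100 6-9 | 104 9-18 | 102 18-27 | 103 27-41 |
Completion: 100=9  101=5  102=27  103=41  104=18
Turnaround (C−A): 100=3  101=2  102=20  103=39  104=14
Finish order: 101 → 100 → 104 → 102 → 103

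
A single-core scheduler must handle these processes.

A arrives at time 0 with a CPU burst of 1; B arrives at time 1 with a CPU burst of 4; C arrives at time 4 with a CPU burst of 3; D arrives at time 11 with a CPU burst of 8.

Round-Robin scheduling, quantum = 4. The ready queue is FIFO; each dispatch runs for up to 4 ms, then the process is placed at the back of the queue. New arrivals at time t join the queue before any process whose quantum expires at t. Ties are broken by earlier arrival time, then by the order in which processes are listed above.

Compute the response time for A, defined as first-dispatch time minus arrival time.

0

Timeline: | A 0-1 | B 1-5 | C 5-8 | idle 8-11 | D 11-19 |
Completion: A=1  B=5  C=8  D=19
Turnaround (C−A): A=1  B=4  C=4  D=8
Response(A) = first start − arrival = 0 − 0 = 0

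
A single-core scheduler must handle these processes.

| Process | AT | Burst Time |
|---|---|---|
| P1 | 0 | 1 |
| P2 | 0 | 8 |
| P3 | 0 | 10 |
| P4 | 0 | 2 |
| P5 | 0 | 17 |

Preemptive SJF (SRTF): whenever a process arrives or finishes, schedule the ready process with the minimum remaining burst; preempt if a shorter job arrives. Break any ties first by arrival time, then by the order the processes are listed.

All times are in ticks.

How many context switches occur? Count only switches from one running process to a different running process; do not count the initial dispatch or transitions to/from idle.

Gantt: | P1 0-1 | P4 1-3 | P2 3-11 | P3 11-21 | P5 21-38 |
Completion: P1=1  P2=11  P3=21  P4=3  P5=38
Turnaround (C−A): P1=1  P2=11  P3=21  P4=3  P5=38

4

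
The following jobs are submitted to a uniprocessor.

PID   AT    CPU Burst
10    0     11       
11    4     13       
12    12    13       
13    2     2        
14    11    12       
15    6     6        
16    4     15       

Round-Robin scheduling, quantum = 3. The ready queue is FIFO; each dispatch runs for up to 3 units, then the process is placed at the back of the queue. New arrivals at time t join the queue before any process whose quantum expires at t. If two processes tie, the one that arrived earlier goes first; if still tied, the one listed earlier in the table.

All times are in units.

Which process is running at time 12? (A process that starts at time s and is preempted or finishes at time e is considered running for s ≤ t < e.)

Timeline: | 10 0-3 | 13 3-5 | 10 5-8 | 11 8-11 | 16 11-14 | 15 14-17 | 10 17-20 | 14 20-23 | 11 23-26 | 12 26-29 | 16 29-32 | 15 32-35 | 10 35-37 | 14 37-40 | 11 40-43 | 12 43-46 | 16 46-49 | 14 49-52 | 11 52-55 | 12 55-58 | 16 58-61 | 14 61-64 | 11 64-65 | 12 65-68 | 16 68-71 | 12 71-72 |
Completion: 10=37  11=65  12=72  13=5  14=64  15=35  16=71
Turnaround (C−A): 10=37  11=61  12=60  13=3  14=53  15=29  16=67

16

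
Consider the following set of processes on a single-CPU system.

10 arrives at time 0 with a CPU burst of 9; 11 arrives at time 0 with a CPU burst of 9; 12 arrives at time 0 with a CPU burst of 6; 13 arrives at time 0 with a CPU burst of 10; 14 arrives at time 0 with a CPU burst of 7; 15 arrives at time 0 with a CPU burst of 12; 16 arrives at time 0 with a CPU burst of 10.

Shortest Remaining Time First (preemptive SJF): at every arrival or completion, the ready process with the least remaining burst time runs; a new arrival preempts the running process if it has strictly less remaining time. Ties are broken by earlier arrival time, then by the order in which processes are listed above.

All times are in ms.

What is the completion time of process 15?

63

Gantt: | 12 0-6 | 14 6-13 | 10 13-22 | 11 22-31 | 13 31-41 | 16 41-51 | 15 51-63 |
Completion: 10=22  11=31  12=6  13=41  14=13  15=63  16=51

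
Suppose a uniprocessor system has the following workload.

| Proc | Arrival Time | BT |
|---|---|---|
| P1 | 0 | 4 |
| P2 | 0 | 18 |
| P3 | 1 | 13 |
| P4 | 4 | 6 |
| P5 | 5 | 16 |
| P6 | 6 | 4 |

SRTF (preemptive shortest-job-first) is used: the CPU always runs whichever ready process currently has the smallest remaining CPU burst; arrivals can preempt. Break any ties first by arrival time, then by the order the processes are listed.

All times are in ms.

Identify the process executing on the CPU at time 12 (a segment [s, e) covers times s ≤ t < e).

P6

Schedule: | P1 0-4 | P4 4-10 | P6 10-14 | P3 14-27 | P5 27-43 | P2 43-61 |
Completion: P1=4  P2=61  P3=27  P4=10  P5=43  P6=14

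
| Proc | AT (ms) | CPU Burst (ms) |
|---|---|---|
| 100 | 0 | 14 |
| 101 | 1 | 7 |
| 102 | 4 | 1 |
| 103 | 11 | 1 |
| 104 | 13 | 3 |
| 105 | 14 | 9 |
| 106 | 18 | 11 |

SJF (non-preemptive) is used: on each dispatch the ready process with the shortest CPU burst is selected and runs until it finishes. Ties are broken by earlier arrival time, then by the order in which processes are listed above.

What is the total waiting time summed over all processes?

Gantt: | 100 0-14 | 102 14-15 | 103 15-16 | 104 16-19 | 101 19-26 | 105 26-35 | 106 35-46 |
Completion: 100=14  101=26  102=15  103=16  104=19  105=35  106=46
Waiting = turnaround − burst: 100=0, 101=18, 102=10, 103=4, 104=3, 105=12, 106=17
Total waiting = 0 + 18 + 10 + 4 + 3 + 12 + 17 = 64

64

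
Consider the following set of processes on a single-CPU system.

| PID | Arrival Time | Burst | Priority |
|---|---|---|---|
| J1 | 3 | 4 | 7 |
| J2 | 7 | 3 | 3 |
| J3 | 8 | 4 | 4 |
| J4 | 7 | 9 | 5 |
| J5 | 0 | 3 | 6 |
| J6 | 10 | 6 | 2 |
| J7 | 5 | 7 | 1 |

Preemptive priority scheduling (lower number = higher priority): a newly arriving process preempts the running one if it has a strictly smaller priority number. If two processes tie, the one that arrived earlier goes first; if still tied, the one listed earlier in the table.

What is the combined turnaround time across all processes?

109

Gantt: | J5 0-3 | J1 3-5 | J7 5-12 | J6 12-18 | J2 18-21 | J3 21-25 | J4 25-34 | J1 34-36 |
Completion: J1=36  J2=21  J3=25  J4=34  J5=3  J6=18  J7=12
Turnaround = completion − arrival: J1=33, J2=14, J3=17, J4=27, J5=3, J6=8, J7=7
Total turnaround = 33 + 14 + 17 + 27 + 3 + 8 + 7 = 109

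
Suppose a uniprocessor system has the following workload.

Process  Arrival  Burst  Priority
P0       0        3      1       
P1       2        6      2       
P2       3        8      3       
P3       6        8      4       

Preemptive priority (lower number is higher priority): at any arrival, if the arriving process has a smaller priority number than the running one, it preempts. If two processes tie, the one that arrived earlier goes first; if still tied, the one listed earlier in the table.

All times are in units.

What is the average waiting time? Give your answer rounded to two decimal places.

4.50

Schedule: | P0 0-3 | P1 3-9 | P2 9-17 | P3 17-25 |
Completion: P0=3  P1=9  P2=17  P3=25
Waiting times: P0=0, P1=1, P2=6, P3=11
Average waiting = (0+1+6+11) / 4 = 18/4 = 4.50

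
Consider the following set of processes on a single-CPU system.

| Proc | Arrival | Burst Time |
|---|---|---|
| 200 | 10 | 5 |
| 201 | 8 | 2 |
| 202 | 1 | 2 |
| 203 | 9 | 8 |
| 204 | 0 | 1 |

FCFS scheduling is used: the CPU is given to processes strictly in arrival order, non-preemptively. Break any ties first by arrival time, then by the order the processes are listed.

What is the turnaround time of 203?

9

Gantt: | 204 0-1 | 202 1-3 | idle 3-8 | 201 8-10 | 203 10-18 | 200 18-23 |
Completion: 200=23  201=10  202=3  203=18  204=1
Turnaround(203) = completion − arrival = 18 − 9 = 9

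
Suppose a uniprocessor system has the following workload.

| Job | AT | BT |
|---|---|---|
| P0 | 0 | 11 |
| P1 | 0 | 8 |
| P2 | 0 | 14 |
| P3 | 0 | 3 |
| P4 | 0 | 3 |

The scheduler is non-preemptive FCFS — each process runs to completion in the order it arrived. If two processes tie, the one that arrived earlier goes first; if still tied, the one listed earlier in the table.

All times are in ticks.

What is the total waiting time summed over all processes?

Gantt: | P0 0-11 | P1 11-19 | P2 19-33 | P3 33-36 | P4 36-39 |
Completion: P0=11  P1=19  P2=33  P3=36  P4=39
Turnaround (C−A): P0=11  P1=19  P2=33  P3=36  P4=39
Waiting = turnaround − burst: P0=0, P1=11, P2=19, P3=33, P4=36
Total waiting = 0 + 11 + 19 + 33 + 36 = 99

99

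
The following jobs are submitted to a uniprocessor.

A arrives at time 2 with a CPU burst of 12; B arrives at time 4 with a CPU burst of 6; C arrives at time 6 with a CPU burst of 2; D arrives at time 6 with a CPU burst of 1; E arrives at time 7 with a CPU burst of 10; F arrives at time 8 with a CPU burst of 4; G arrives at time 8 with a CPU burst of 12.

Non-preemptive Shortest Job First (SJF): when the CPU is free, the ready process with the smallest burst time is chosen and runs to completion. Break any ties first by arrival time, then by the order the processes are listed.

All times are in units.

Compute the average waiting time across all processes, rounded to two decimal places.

13.14

Gantt: | idle 0-2 | A 2-14 | D 14-15 | C 15-17 | F 17-21 | B 21-27 | E 27-37 | G 37-49 |
Completion: A=14  B=27  C=17  D=15  E=37  F=21  G=49
Waiting times: A=0, B=17, C=9, D=8, E=20, F=9, G=29
Average waiting = (0+17+9+8+20+9+29) / 7 = 92/7 = 13.14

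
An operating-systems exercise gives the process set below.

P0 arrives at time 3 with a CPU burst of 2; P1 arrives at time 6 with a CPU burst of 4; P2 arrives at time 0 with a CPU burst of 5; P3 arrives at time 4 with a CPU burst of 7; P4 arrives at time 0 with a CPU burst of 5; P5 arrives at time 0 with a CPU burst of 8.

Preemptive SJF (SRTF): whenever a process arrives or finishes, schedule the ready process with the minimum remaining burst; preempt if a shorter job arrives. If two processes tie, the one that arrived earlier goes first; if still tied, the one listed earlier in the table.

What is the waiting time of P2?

Schedule: | P2 0-5 | P0 5-7 | P1 7-11 | P4 11-16 | P3 16-23 | P5 23-31 |
Completion: P0=7  P1=11  P2=5  P3=23  P4=16  P5=31
Turnaround (C−A): P0=4  P1=5  P2=5  P3=19  P4=16  P5=31
Waiting(P2) = turnaround − burst = 5 − 5 = 0

0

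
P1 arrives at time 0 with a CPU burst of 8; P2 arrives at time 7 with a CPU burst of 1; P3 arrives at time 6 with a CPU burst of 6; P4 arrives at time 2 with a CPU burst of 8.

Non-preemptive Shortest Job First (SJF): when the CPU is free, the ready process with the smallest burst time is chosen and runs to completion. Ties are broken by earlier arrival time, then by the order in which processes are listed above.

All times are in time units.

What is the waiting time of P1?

0

Gantt: | P1 0-8 | P2 8-9 | P3 9-15 | P4 15-23 |
Completion: P1=8  P2=9  P3=15  P4=23
Turnaround (C−A): P1=8  P2=2  P3=9  P4=21
Waiting(P1) = turnaround − burst = 8 − 8 = 0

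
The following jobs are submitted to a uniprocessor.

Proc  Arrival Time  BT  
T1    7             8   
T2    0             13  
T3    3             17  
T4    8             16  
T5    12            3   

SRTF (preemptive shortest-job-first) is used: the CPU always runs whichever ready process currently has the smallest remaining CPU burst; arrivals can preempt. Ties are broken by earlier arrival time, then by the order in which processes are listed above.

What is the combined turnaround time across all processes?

Gantt: | T2 0-13 | T5 13-16 | T1 16-24 | T4 24-40 | T3 40-57 |
Completion: T1=24  T2=13  T3=57  T4=40  T5=16
Turnaround (C−A): T1=17  T2=13  T3=54  T4=32  T5=4
Turnaround = completion − arrival: T1=17, T2=13, T3=54, T4=32, T5=4
Total turnaround = 17 + 13 + 54 + 32 + 4 = 120

120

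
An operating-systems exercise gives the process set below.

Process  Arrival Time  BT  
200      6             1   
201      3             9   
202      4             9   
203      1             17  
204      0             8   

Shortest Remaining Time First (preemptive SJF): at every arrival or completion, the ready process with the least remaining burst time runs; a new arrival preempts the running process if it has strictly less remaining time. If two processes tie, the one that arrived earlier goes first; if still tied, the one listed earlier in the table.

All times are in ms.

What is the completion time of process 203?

Schedule: | 204 0-6 | 200 6-7 | 204 7-9 | 201 9-18 | 202 18-27 | 203 27-44 |
Completion: 200=7  201=18  202=27  203=44  204=9

44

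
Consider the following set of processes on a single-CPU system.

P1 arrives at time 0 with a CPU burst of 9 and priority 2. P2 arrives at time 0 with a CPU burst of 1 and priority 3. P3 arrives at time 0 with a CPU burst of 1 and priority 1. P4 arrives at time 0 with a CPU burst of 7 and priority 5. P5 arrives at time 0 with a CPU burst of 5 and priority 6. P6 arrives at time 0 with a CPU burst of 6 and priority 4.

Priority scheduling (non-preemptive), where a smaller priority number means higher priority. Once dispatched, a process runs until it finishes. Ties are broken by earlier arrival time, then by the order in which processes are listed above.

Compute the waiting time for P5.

Timeline: | P3 0-1 | P1 1-10 | P2 10-11 | P6 11-17 | P4 17-24 | P5 24-29 |
Completion: P1=10  P2=11  P3=1  P4=24  P5=29  P6=17
Waiting(P5) = turnaround − burst = 29 − 5 = 24

24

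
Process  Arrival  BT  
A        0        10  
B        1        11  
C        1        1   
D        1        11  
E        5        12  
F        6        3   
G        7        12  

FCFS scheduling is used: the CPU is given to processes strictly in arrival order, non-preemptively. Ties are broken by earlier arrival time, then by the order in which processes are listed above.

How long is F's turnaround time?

Gantt: | A 0-10 | B 10-21 | C 21-22 | D 22-33 | E 33-45 | F 45-48 | G 48-60 |
Completion: A=10  B=21  C=22  D=33  E=45  F=48  G=60
Turnaround (C−A): A=10  B=20  C=21  D=32  E=40  F=42  G=53
Turnaround(F) = completion − arrival = 48 − 6 = 42

42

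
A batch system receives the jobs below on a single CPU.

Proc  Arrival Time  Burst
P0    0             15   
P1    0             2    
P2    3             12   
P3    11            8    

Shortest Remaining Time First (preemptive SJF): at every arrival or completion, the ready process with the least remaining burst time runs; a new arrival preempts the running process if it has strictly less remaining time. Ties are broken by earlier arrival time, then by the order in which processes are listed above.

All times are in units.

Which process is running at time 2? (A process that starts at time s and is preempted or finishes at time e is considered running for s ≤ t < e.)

Gantt: | P1 0-2 | P0 2-3 | P2 3-15 | P3 15-23 | P0 23-37 |
Completion: P0=37  P1=2  P2=15  P3=23

P0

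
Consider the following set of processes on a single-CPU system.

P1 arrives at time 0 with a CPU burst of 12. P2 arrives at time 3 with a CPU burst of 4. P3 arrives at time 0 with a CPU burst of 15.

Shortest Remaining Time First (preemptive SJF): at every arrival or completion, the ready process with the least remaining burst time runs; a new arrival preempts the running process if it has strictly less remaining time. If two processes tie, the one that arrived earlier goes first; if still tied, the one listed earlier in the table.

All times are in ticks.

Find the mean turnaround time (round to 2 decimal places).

Gantt: | P1 0-3 | P2 3-7 | P1 7-16 | P3 16-31 |
Completion: P1=16  P2=7  P3=31
Turnaround times: P1=16, P2=4, P3=31
Average turnaround = (16+4+31) / 3 = 51/3 = 17.00

17.00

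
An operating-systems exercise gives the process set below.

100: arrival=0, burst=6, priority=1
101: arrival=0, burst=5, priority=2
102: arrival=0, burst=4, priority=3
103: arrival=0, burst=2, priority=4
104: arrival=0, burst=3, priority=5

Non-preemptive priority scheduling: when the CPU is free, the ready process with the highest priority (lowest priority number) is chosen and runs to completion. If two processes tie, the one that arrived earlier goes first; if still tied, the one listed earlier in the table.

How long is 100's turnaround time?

6

Timeline: | 100 0-6 | 101 6-11 | 102 11-15 | 103 15-17 | 104 17-20 |
Completion: 100=6  101=11  102=15  103=17  104=20
Turnaround (C−A): 100=6  101=11  102=15  103=17  104=20
Turnaround(100) = completion − arrival = 6 − 0 = 6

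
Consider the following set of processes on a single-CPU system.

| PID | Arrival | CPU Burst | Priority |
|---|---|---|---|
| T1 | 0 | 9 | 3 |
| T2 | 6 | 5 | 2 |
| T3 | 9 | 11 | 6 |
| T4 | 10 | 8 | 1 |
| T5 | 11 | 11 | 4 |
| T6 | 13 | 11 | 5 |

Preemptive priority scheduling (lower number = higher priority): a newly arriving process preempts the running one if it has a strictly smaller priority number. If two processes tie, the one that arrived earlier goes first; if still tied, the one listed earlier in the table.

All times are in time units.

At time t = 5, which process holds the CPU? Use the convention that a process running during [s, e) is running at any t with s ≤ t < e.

T1

Timeline: | T1 0-6 | T2 6-10 | T4 10-18 | T2 18-19 | T1 19-22 | T5 22-33 | T6 33-44 | T3 44-55 |
Completion: T1=22  T2=19  T3=55  T4=18  T5=33  T6=44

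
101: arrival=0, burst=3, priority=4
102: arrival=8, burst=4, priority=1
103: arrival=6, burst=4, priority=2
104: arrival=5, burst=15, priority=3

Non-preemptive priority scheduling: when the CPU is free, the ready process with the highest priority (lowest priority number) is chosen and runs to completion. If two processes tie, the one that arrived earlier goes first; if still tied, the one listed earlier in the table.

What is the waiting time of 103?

18

Schedule: | 101 0-3 | idle 3-5 | 104 5-20 | 102 20-24 | 103 24-28 |
Completion: 101=3  102=24  103=28  104=20
Turnaround (C−A): 101=3  102=16  103=22  104=15
Waiting(103) = turnaround − burst = 22 − 4 = 18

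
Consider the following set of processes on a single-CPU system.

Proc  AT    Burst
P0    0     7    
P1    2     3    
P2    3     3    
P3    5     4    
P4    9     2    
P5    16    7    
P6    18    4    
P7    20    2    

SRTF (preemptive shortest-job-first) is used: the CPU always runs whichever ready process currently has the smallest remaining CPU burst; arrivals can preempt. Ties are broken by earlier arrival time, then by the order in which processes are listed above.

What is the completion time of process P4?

11

Schedule: | P0 0-2 | P1 2-5 | P2 5-8 | P3 8-9 | P4 9-11 | P3 11-14 | P0 14-19 | P6 19-20 | P7 20-22 | P6 22-25 | P5 25-32 |
Completion: P0=19  P1=5  P2=8  P3=14  P4=11  P5=32  P6=25  P7=22
Turnaround (C−A): P0=19  P1=3  P2=5  P3=9  P4=2  P5=16  P6=7  P7=2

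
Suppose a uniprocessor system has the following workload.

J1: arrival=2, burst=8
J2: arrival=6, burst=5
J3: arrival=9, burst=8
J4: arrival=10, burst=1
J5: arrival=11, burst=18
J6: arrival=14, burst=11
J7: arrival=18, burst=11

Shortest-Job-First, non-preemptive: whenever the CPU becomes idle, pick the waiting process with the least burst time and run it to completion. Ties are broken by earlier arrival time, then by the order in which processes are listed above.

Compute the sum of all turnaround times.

Schedule: | idle 0-2 | J1 2-10 | J4 10-11 | J2 11-16 | J3 16-24 | J6 24-35 | J7 35-46 | J5 46-64 |
Completion: J1=10  J2=16  J3=24  J4=11  J5=64  J6=35  J7=46
Turnaround = completion − arrival: J1=8, J2=10, J3=15, J4=1, J5=53, J6=21, J7=28
Total turnaround = 8 + 10 + 15 + 1 + 53 + 21 + 28 = 136

136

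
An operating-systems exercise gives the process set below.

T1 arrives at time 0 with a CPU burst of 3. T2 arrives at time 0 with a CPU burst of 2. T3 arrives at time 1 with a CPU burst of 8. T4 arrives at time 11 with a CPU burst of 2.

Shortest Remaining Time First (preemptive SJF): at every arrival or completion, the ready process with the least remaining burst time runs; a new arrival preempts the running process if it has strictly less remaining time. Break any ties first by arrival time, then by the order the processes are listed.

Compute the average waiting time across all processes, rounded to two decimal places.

Schedule: | T2 0-2 | T1 2-5 | T3 5-13 | T4 13-15 |
Completion: T1=5  T2=2  T3=13  T4=15
Waiting times: T1=2, T2=0, T3=4, T4=2
Average waiting = (2+0+4+2) / 4 = 8/4 = 2.00

2.00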